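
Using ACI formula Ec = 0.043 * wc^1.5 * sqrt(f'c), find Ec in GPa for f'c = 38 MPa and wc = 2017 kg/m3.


Ec = 0.043 * 2017^1.5 * sqrt(38) / 1000
= 24.01 GPa

24.01


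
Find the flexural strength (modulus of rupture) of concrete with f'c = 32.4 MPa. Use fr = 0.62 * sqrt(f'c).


fr = 0.62 * sqrt(32.4)
= 3.529 MPa

3.529


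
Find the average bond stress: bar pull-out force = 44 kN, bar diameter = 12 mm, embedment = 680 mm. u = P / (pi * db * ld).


u = P / (pi * db * ld)
= 44 * 1000 / (pi * 12 * 680)
= 1.716 MPa

1.716


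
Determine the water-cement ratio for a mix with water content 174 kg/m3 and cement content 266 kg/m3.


w/c = water / cement
w/c = 174 / 266 = 0.654

0.654


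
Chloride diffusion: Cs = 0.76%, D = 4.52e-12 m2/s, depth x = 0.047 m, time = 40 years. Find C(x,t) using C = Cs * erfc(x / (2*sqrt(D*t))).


t_seconds = 40 * 365.25 * 24 * 3600 = 1262304000.0 s
arg = 0.047 / (2 * sqrt(4.52e-12 * 1262304000.0))
= 0.3111
erfc(0.3111) = 0.66
C = 0.76 * 0.66 = 0.5016%

0.5016


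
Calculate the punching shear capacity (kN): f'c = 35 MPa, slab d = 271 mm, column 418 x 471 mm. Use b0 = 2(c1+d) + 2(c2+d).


b0 = 2*(418 + 271) + 2*(471 + 271) = 2862 mm
Vc = 0.33 * sqrt(35) * 2862 * 271 / 1000
= 1514.21 kN

1514.21


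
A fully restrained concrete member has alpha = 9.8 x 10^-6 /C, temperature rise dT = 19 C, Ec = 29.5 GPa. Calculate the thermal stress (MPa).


sigma = alpha * dT * Ec
= 9.8e-6 * 19 * 29.5 * 1000
= 5.493 MPa

5.493


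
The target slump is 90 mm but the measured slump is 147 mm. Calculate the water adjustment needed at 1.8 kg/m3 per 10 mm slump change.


Difference = 90 - 147 = -57 mm
Water adjustment = -57 * 1.8 / 10 = -10.3 kg/m3

-10.3


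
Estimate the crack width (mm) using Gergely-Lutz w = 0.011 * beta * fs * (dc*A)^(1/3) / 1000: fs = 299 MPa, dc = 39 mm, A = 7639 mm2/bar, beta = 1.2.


w = 0.011 * beta * fs * (dc * A)^(1/3) / 1000
= 0.011 * 1.2 * 299 * (39 * 7639)^(1/3) / 1000
= 0.264 mm

0.264


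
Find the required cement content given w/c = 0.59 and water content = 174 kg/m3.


Cement = water / (w/c)
= 174 / 0.59
= 294.9 kg/m3

294.9


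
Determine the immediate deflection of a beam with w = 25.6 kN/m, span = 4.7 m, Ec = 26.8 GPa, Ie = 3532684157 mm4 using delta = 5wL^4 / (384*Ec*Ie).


Convert: L = 4.7 m = 4700 mm, Ec = 26.8 GPa = 26800 MPa
delta = 5 * 25.6 * 4700^4 / (384 * 26800 * 3532684157)
= 1.72 mm

1.72


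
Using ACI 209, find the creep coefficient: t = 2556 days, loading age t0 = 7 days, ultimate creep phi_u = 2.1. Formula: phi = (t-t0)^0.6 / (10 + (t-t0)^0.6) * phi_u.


dt = 2556 - 7 = 2549
phi = 2549^0.6 / (10 + 2549^0.6) * 2.1
= 1.926

1.926


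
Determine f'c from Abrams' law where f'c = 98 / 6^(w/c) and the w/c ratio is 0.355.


f'c = 98 / 6^0.355
= 98 / 1.889
= 51.88 MPa

51.88


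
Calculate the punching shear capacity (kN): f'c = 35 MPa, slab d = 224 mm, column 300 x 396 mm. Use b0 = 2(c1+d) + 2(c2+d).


b0 = 2*(300 + 224) + 2*(396 + 224) = 2288 mm
Vc = 0.33 * sqrt(35) * 2288 * 224 / 1000
= 1000.58 kN

1000.58


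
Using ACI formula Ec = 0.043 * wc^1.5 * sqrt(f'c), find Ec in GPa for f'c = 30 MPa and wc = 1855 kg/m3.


Ec = 0.043 * 1855^1.5 * sqrt(30) / 1000
= 18.82 GPa

18.82


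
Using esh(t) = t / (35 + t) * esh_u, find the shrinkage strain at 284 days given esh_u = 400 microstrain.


esh(284) = 284 / (35 + 284) * 400
= 284 / 319 * 400
= 356.1 microstrain

356.1


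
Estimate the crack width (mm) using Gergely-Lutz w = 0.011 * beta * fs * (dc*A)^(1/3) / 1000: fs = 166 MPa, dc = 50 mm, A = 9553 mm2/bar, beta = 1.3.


w = 0.011 * beta * fs * (dc * A)^(1/3) / 1000
= 0.011 * 1.3 * 166 * (50 * 9553)^(1/3) / 1000
= 0.186 mm

0.186


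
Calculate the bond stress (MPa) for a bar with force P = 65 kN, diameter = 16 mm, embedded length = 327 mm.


u = P / (pi * db * ld)
= 65 * 1000 / (pi * 16 * 327)
= 3.955 MPa

3.955


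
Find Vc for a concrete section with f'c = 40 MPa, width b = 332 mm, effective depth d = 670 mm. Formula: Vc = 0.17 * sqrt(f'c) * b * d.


Vc = 0.17 * sqrt(40) * 332 * 670 / 1000
= 239.16 kN

239.16


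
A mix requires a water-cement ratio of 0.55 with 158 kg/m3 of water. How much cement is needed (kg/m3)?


Cement = water / (w/c)
= 158 / 0.55
= 287.3 kg/m3

287.3


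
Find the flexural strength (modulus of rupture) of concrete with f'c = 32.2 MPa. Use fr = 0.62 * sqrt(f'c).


fr = 0.62 * sqrt(32.2)
= 3.518 MPa

3.518


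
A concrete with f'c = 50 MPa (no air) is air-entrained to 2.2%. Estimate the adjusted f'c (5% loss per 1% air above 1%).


Strength loss = (2.2 - 1) * 5 = 6.0%
f'c = 50 * (1 - 6.0/100)
= 47.0 MPa

47.0


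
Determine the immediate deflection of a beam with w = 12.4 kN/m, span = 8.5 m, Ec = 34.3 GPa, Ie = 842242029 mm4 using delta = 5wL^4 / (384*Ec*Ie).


Convert: L = 8.5 m = 8500 mm, Ec = 34.3 GPa = 34300 MPa
delta = 5 * 12.4 * 8500^4 / (384 * 34300 * 842242029)
= 29.17 mm

29.17


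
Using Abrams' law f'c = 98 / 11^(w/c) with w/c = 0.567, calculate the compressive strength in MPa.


f'c = 98 / 11^0.567
= 98 / 3.895
= 25.16 MPa

25.16


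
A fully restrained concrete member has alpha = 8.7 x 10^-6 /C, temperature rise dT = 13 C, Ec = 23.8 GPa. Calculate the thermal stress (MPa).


sigma = alpha * dT * Ec
= 8.7e-6 * 13 * 23.8 * 1000
= 2.692 MPa

2.692


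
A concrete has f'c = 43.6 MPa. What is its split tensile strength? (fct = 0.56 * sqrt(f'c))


fct = 0.56 * sqrt(43.6)
= 0.56 * 6.603
= 3.698 MPa

3.698


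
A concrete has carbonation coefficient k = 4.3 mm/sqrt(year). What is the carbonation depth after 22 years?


depth = k * sqrt(t)
= 4.3 * sqrt(22)
= 20.17 mm

20.17


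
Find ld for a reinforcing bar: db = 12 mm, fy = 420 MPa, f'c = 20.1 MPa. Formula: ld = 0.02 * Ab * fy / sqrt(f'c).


Ab = pi * 12^2 / 4 = 113.097 mm2
ld = 0.02 * 113.097 * 420 / sqrt(20.1)
= 211.9 mm

211.9


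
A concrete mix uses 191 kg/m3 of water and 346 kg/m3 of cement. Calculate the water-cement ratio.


w/c = water / cement
w/c = 191 / 346 = 0.552

0.552


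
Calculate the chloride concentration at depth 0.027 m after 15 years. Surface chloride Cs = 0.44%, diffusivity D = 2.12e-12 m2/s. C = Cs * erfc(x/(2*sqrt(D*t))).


t_seconds = 15 * 365.25 * 24 * 3600 = 473364000.0 s
arg = 0.027 / (2 * sqrt(2.12e-12 * 473364000.0))
= 0.4262
erfc(0.4262) = 0.5467
C = 0.44 * 0.5467 = 0.2406%

0.2406


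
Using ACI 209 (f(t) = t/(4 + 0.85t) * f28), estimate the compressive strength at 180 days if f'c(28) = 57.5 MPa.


f(180) = 180 / (4 + 0.85 * 180) * 57.5
= 180 / 157.0 * 57.5
= 65.92 MPa

65.92


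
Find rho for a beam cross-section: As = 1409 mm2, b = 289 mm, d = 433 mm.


rho = As / (b * d)
= 1409 / (289 * 433)
= 0.0113

0.0113


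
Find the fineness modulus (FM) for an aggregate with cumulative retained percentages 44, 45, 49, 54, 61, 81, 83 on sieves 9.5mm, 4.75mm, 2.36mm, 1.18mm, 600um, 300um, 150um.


FM = sum(cumulative % retained) / 100
= 417 / 100
= 4.17

4.17


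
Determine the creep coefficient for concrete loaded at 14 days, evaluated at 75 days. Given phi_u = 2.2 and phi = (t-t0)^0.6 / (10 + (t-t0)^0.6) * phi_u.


dt = 75 - 14 = 61
phi = 61^0.6 / (10 + 61^0.6) * 2.2
= 1.19

1.19


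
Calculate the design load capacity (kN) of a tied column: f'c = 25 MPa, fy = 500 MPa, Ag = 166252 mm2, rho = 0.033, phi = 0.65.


Ast = rho * Ag = 0.033 * 166252 = 5486.316 mm2
phi*Pn = 0.65 * 0.80 * (0.85 * 25 * (166252 - 5486.316) + 500 * 5486.316) / 1000
= 3202.9 kN

3202.9


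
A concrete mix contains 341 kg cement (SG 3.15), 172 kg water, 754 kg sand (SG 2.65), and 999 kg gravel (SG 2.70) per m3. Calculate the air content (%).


Vol cement = 341 / (3.15 * 1000) = 0.108254 m3
Vol water = 172 / 1000 = 0.172 m3
Vol sand = 754 / (2.65 * 1000) = 0.284528 m3
Vol gravel = 999 / (2.70 * 1000) = 0.37 m3
Total solid + water volume = 0.934782 m3
Air = (1 - 0.934782) * 100 = 6.52%

6.52


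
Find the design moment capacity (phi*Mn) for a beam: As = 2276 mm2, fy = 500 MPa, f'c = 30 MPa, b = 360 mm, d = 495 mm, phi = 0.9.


a = As * fy / (0.85 * f'c * b)
= 2276 * 500 / (0.85 * 30 * 360)
= 123.9651 mm
Mn = As * fy * (d - a/2) / 10^6
= 492.7738 kN-m
phi*Mn = 0.9 * 492.7738 = 443.5 kN-m

443.5


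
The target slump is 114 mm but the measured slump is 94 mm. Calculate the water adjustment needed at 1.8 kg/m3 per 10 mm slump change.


Difference = 114 - 94 = 20 mm
Water adjustment = 20 * 1.8 / 10 = 3.6 kg/m3

3.6


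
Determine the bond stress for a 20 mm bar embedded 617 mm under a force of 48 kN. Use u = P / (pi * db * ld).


u = P / (pi * db * ld)
= 48 * 1000 / (pi * 20 * 617)
= 1.238 MPa

1.238


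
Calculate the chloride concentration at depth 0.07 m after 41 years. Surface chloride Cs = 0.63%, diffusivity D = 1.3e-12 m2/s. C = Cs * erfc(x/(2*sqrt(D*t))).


t_seconds = 41 * 365.25 * 24 * 3600 = 1293861600.0 s
arg = 0.07 / (2 * sqrt(1.3e-12 * 1293861600.0))
= 0.8534
erfc(0.8534) = 0.2275
C = 0.63 * 0.2275 = 0.1433%

0.1433


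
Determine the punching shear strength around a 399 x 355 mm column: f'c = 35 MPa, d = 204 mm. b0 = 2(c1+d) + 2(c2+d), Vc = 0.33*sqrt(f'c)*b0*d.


b0 = 2*(399 + 204) + 2*(355 + 204) = 2324 mm
Vc = 0.33 * sqrt(35) * 2324 * 204 / 1000
= 925.58 kN

925.58


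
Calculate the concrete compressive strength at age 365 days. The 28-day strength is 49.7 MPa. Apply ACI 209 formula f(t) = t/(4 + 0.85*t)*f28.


f(365) = 365 / (4 + 0.85 * 365) * 49.7
= 365 / 314.25 * 49.7
= 57.73 MPa

57.73


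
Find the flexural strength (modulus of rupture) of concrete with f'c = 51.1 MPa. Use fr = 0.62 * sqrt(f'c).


fr = 0.62 * sqrt(51.1)
= 4.432 MPa

4.432


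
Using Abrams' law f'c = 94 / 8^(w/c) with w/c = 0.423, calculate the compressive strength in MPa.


f'c = 94 / 8^0.423
= 94 / 2.41
= 39.01 MPa

39.01


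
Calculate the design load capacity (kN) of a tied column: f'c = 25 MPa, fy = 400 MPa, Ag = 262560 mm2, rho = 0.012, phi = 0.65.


Ast = rho * Ag = 0.012 * 262560 = 3150.72 mm2
phi*Pn = 0.65 * 0.80 * (0.85 * 25 * (262560 - 3150.72) + 400 * 3150.72) / 1000
= 3521.82 kN

3521.82


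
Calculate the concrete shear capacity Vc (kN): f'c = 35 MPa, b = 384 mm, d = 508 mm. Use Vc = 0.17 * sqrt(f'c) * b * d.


Vc = 0.17 * sqrt(35) * 384 * 508 / 1000
= 196.19 kN

196.19


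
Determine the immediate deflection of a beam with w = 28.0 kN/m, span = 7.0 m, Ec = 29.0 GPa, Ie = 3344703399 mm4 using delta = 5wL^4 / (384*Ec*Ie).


Convert: L = 7.0 m = 7000 mm, Ec = 29.0 GPa = 29000 MPa
delta = 5 * 28.0 * 7000^4 / (384 * 29000 * 3344703399)
= 9.02 mm

9.02


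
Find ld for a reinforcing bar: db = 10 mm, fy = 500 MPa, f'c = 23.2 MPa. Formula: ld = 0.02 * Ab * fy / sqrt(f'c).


Ab = pi * 10^2 / 4 = 78.54 mm2
ld = 0.02 * 78.54 * 500 / sqrt(23.2)
= 163.1 mm

163.1


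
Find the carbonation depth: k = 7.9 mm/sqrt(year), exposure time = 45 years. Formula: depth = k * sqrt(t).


depth = k * sqrt(t)
= 7.9 * sqrt(45)
= 52.99 mm

52.99


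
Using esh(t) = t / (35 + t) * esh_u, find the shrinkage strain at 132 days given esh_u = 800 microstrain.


esh(132) = 132 / (35 + 132) * 800
= 132 / 167 * 800
= 632.3 microstrain

632.3


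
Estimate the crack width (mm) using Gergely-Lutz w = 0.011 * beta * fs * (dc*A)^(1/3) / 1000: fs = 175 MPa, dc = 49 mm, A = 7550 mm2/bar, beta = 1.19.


w = 0.011 * beta * fs * (dc * A)^(1/3) / 1000
= 0.011 * 1.19 * 175 * (49 * 7550)^(1/3) / 1000
= 0.164 mm

0.164


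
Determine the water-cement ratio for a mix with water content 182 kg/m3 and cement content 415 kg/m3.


w/c = water / cement
w/c = 182 / 415 = 0.439

0.439


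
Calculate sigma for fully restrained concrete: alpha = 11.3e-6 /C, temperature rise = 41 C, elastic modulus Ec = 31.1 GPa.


sigma = alpha * dT * Ec
= 11.3e-6 * 41 * 31.1 * 1000
= 14.409 MPa

14.409


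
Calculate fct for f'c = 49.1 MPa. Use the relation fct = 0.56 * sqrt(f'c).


fct = 0.56 * sqrt(49.1)
= 0.56 * 7.007
= 3.924 MPa

3.924


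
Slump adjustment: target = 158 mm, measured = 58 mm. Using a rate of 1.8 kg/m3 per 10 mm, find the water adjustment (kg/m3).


Difference = 158 - 58 = 100 mm
Water adjustment = 100 * 1.8 / 10 = 18.0 kg/m3

18.0


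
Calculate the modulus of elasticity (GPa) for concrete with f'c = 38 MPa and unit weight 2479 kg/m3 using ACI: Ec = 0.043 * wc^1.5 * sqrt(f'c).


Ec = 0.043 * 2479^1.5 * sqrt(38) / 1000
= 32.72 GPa

32.72


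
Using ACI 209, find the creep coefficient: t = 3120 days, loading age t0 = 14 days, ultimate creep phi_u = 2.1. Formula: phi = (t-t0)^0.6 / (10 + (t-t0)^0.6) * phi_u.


dt = 3120 - 14 = 3106
phi = 3106^0.6 / (10 + 3106^0.6) * 2.1
= 1.944

1.944


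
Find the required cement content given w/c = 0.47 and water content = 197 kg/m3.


Cement = water / (w/c)
= 197 / 0.47
= 419.1 kg/m3

419.1


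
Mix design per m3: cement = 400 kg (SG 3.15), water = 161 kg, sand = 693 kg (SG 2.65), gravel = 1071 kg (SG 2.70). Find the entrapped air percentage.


Vol cement = 400 / (3.15 * 1000) = 0.126984 m3
Vol water = 161 / 1000 = 0.161 m3
Vol sand = 693 / (2.65 * 1000) = 0.261509 m3
Vol gravel = 1071 / (2.70 * 1000) = 0.396667 m3
Total solid + water volume = 0.94616 m3
Air = (1 - 0.94616) * 100 = 5.38%

5.38


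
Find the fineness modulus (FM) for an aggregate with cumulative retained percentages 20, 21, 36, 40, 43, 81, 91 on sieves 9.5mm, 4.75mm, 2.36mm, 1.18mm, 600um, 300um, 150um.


FM = sum(cumulative % retained) / 100
= 332 / 100
= 3.32

3.32


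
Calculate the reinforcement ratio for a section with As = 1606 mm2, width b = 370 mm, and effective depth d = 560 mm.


rho = As / (b * d)
= 1606 / (370 * 560)
= 0.0078

0.0078


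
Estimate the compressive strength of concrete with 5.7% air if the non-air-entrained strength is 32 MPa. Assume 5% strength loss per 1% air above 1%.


Strength loss = (5.7 - 1) * 5 = 23.5%
f'c = 32 * (1 - 23.5/100)
= 24.48 MPa

24.48


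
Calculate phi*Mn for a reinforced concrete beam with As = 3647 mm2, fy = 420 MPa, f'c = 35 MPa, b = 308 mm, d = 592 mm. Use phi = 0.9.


a = As * fy / (0.85 * f'c * b)
= 3647 * 420 / (0.85 * 35 * 308)
= 167.1658 mm
Mn = As * fy * (d - a/2) / 10^6
= 778.7628 kN-m
phi*Mn = 0.9 * 778.7628 = 700.89 kN-m

700.89


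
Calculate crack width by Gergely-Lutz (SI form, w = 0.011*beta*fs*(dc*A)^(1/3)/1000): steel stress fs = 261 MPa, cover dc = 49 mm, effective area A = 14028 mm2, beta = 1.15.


w = 0.011 * beta * fs * (dc * A)^(1/3) / 1000
= 0.011 * 1.15 * 261 * (49 * 14028)^(1/3) / 1000
= 0.291 mm

0.291


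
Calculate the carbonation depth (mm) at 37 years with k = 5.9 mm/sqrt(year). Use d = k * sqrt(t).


depth = k * sqrt(t)
= 5.9 * sqrt(37)
= 35.89 mm

35.89


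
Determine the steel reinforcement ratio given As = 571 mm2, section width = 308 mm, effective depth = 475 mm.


rho = As / (b * d)
= 571 / (308 * 475)
= 0.0039

0.0039


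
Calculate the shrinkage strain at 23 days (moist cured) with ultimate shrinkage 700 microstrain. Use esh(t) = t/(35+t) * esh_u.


esh(23) = 23 / (35 + 23) * 700
= 23 / 58 * 700
= 277.6 microstrain

277.6


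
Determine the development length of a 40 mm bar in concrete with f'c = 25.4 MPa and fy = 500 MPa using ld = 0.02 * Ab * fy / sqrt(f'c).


Ab = pi * 40^2 / 4 = 1256.637 mm2
ld = 0.02 * 1256.637 * 500 / sqrt(25.4)
= 2493.4 mm

2493.4


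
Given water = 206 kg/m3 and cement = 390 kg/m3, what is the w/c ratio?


w/c = water / cement
w/c = 206 / 390 = 0.528

0.528


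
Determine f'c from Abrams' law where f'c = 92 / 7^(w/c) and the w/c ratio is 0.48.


f'c = 92 / 7^0.48
= 92 / 2.545
= 36.15 MPa

36.15


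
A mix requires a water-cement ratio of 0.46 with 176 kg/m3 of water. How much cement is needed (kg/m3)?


Cement = water / (w/c)
= 176 / 0.46
= 382.6 kg/m3

382.6


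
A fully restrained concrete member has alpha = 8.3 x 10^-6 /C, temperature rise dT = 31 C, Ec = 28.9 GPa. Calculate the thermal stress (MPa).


sigma = alpha * dT * Ec
= 8.3e-6 * 31 * 28.9 * 1000
= 7.436 MPa

7.436


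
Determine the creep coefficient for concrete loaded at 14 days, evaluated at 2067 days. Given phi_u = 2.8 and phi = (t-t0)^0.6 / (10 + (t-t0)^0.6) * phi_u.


dt = 2067 - 14 = 2053
phi = 2053^0.6 / (10 + 2053^0.6) * 2.8
= 2.539

2.539


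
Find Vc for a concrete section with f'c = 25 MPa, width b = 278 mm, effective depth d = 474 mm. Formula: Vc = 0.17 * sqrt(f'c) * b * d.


Vc = 0.17 * sqrt(25) * 278 * 474 / 1000
= 112.01 kN

112.01


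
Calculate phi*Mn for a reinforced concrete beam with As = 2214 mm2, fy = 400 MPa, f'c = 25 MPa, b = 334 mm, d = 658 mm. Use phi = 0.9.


a = As * fy / (0.85 * f'c * b)
= 2214 * 400 / (0.85 * 25 * 334)
= 124.7763 mm
Mn = As * fy * (d - a/2) / 10^6
= 527.4738 kN-m
phi*Mn = 0.9 * 527.4738 = 474.73 kN-m

474.73


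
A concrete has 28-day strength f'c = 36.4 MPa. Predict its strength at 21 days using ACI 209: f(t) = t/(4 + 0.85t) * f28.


f(21) = 21 / (4 + 0.85 * 21) * 36.4
= 21 / 21.85 * 36.4
= 34.98 MPa

34.98


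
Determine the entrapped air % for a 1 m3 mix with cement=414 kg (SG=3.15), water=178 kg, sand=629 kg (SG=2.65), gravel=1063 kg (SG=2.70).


Vol cement = 414 / (3.15 * 1000) = 0.131429 m3
Vol water = 178 / 1000 = 0.178 m3
Vol sand = 629 / (2.65 * 1000) = 0.237358 m3
Vol gravel = 1063 / (2.70 * 1000) = 0.393704 m3
Total solid + water volume = 0.940491 m3
Air = (1 - 0.940491) * 100 = 5.95%

5.95


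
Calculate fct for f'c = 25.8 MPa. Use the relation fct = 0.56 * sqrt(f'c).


fct = 0.56 * sqrt(25.8)
= 0.56 * 5.079
= 2.844 MPa

2.844


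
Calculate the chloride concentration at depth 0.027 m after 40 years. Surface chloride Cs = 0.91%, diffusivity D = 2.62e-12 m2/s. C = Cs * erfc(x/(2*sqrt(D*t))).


t_seconds = 40 * 365.25 * 24 * 3600 = 1262304000.0 s
arg = 0.027 / (2 * sqrt(2.62e-12 * 1262304000.0))
= 0.2347
erfc(0.2347) = 0.7399
C = 0.91 * 0.7399 = 0.6733%

0.6733


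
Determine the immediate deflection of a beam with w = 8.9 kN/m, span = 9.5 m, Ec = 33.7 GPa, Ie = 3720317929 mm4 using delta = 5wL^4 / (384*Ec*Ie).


Convert: L = 9.5 m = 9500 mm, Ec = 33.7 GPa = 33700 MPa
delta = 5 * 8.9 * 9500^4 / (384 * 33700 * 3720317929)
= 7.53 mm

7.53


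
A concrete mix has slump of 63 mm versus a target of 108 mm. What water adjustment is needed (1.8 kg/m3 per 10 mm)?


Difference = 108 - 63 = 45 mm
Water adjustment = 45 * 1.8 / 10 = 8.1 kg/m3

8.1


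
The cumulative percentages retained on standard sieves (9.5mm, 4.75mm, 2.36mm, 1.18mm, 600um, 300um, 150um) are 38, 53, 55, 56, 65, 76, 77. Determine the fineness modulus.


FM = sum(cumulative % retained) / 100
= 420 / 100
= 4.2

4.2


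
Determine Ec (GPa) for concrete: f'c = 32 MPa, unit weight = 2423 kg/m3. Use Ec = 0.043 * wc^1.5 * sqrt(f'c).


Ec = 0.043 * 2423^1.5 * sqrt(32) / 1000
= 29.01 GPa

29.01


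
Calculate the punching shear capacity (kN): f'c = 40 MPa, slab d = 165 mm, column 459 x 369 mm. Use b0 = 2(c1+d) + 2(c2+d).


b0 = 2*(459 + 165) + 2*(369 + 165) = 2316 mm
Vc = 0.33 * sqrt(40) * 2316 * 165 / 1000
= 797.57 kN

797.57


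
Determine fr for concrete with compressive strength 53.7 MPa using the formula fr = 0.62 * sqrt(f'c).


fr = 0.62 * sqrt(53.7)
= 4.543 MPa

4.543


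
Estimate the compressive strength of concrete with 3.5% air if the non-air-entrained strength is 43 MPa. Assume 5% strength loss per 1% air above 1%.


Strength loss = (3.5 - 1) * 5 = 12.5%
f'c = 43 * (1 - 12.5/100)
= 37.62 MPa

37.62


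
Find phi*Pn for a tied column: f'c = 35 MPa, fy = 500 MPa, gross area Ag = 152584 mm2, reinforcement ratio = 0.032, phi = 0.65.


Ast = rho * Ag = 0.032 * 152584 = 4882.688 mm2
phi*Pn = 0.65 * 0.80 * (0.85 * 35 * (152584 - 4882.688) + 500 * 4882.688) / 1000
= 3554.44 kN

3554.44


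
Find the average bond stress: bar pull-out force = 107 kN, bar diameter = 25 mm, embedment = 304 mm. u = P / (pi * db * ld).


u = P / (pi * db * ld)
= 107 * 1000 / (pi * 25 * 304)
= 4.481 MPa

4.481


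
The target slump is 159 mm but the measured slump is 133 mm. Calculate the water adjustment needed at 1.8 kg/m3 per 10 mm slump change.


Difference = 159 - 133 = 26 mm
Water adjustment = 26 * 1.8 / 10 = 4.7 kg/m3

4.7


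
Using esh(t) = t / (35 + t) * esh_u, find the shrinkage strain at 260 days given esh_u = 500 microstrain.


esh(260) = 260 / (35 + 260) * 500
= 260 / 295 * 500
= 440.7 microstrain

440.7


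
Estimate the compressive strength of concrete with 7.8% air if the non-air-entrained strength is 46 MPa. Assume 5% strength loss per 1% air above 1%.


Strength loss = (7.8 - 1) * 5 = 34.0%
f'c = 46 * (1 - 34.0/100)
= 30.36 MPa

30.36


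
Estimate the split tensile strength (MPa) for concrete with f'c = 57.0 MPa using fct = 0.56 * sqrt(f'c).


fct = 0.56 * sqrt(57.0)
= 0.56 * 7.55
= 4.228 MPa

4.228


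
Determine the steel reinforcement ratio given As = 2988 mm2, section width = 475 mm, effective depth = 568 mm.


rho = As / (b * d)
= 2988 / (475 * 568)
= 0.0111

0.0111


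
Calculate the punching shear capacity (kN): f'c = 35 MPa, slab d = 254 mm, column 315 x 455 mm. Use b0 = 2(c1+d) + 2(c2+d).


b0 = 2*(315 + 254) + 2*(455 + 254) = 2556 mm
Vc = 0.33 * sqrt(35) * 2556 * 254 / 1000
= 1267.48 kN

1267.48


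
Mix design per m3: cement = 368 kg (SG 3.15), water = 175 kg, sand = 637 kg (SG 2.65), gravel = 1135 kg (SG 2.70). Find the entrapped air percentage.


Vol cement = 368 / (3.15 * 1000) = 0.116825 m3
Vol water = 175 / 1000 = 0.175 m3
Vol sand = 637 / (2.65 * 1000) = 0.240377 m3
Vol gravel = 1135 / (2.70 * 1000) = 0.42037 m3
Total solid + water volume = 0.952573 m3
Air = (1 - 0.952573) * 100 = 4.74%

4.74


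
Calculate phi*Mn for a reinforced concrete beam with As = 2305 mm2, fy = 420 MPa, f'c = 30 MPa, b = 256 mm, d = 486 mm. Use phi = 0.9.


a = As * fy / (0.85 * f'c * b)
= 2305 * 420 / (0.85 * 30 * 256)
= 148.2996 mm
Mn = As * fy * (d - a/2) / 10^6
= 398.7122 kN-m
phi*Mn = 0.9 * 398.7122 = 358.84 kN-m

358.84


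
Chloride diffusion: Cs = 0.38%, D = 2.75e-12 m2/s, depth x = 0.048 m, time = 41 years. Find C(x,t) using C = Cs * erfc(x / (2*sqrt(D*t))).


t_seconds = 41 * 365.25 * 24 * 3600 = 1293861600.0 s
arg = 0.048 / (2 * sqrt(2.75e-12 * 1293861600.0))
= 0.4023
erfc(0.4023) = 0.5694
C = 0.38 * 0.5694 = 0.2164%

0.2164


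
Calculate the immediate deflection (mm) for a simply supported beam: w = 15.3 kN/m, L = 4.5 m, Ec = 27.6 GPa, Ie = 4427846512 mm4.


Convert: L = 4.5 m = 4500 mm, Ec = 27.6 GPa = 27600 MPa
delta = 5 * 15.3 * 4500^4 / (384 * 27600 * 4427846512)
= 0.67 mm

0.67


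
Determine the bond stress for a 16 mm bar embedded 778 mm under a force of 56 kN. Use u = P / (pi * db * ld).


u = P / (pi * db * ld)
= 56 * 1000 / (pi * 16 * 778)
= 1.432 MPa

1.432


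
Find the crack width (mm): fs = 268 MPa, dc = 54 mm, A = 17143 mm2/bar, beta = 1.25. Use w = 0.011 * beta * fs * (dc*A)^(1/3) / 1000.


w = 0.011 * beta * fs * (dc * A)^(1/3) / 1000
= 0.011 * 1.25 * 268 * (54 * 17143)^(1/3) / 1000
= 0.359 mm

0.359


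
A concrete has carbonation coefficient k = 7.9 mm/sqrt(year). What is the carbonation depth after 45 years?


depth = k * sqrt(t)
= 7.9 * sqrt(45)
= 52.99 mm

52.99


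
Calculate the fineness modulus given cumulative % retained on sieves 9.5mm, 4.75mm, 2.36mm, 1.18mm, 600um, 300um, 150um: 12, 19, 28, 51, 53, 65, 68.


FM = sum(cumulative % retained) / 100
= 296 / 100
= 2.96

2.96


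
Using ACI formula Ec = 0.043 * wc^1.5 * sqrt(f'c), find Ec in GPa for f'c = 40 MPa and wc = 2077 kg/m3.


Ec = 0.043 * 2077^1.5 * sqrt(40) / 1000
= 25.74 GPa

25.74


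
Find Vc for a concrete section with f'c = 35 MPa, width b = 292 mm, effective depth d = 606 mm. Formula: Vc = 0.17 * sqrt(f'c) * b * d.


Vc = 0.17 * sqrt(35) * 292 * 606 / 1000
= 177.97 kN

177.97


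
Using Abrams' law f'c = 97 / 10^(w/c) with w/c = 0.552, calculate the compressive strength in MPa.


f'c = 97 / 10^0.552
= 97 / 3.565
= 27.21 MPa

27.21


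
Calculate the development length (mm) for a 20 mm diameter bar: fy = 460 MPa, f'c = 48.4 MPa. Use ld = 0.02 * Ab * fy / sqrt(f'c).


Ab = pi * 20^2 / 4 = 314.159 mm2
ld = 0.02 * 314.159 * 460 / sqrt(48.4)
= 415.4 mm

415.4


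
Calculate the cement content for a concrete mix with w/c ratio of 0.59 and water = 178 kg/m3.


Cement = water / (w/c)
= 178 / 0.59
= 301.7 kg/m3

301.7


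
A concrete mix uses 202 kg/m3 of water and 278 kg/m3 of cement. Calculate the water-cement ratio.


w/c = water / cement
w/c = 202 / 278 = 0.727

0.727


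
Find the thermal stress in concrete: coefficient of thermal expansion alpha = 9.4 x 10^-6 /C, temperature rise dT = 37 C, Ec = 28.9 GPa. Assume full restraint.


sigma = alpha * dT * Ec
= 9.4e-6 * 37 * 28.9 * 1000
= 10.051 MPa

10.051


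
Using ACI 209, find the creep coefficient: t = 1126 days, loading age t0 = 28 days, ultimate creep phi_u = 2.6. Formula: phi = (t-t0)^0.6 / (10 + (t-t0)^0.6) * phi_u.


dt = 1126 - 28 = 1098
phi = 1098^0.6 / (10 + 1098^0.6) * 2.6
= 2.261

2.261


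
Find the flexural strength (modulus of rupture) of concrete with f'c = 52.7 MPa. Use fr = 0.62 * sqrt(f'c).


fr = 0.62 * sqrt(52.7)
= 4.501 MPa

4.501


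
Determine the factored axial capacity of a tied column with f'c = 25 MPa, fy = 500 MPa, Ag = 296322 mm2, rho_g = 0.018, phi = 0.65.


Ast = rho * Ag = 0.018 * 296322 = 5333.796 mm2
phi*Pn = 0.65 * 0.80 * (0.85 * 25 * (296322 - 5333.796) + 500 * 5333.796) / 1000
= 4602.21 kN

4602.21


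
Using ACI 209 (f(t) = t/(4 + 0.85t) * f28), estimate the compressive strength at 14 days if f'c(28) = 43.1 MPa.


f(14) = 14 / (4 + 0.85 * 14) * 43.1
= 14 / 15.9 * 43.1
= 37.95 MPa

37.95


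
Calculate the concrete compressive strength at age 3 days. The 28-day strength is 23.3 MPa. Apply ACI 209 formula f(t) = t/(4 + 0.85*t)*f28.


f(3) = 3 / (4 + 0.85 * 3) * 23.3
= 3 / 6.55 * 23.3
= 10.67 MPa

10.67


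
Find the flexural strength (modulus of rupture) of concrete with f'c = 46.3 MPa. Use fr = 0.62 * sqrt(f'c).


fr = 0.62 * sqrt(46.3)
= 4.219 MPa

4.219


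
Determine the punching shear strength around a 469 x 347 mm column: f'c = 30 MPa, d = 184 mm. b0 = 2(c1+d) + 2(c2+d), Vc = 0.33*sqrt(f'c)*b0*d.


b0 = 2*(469 + 184) + 2*(347 + 184) = 2368 mm
Vc = 0.33 * sqrt(30) * 2368 * 184 / 1000
= 787.54 kN

787.54


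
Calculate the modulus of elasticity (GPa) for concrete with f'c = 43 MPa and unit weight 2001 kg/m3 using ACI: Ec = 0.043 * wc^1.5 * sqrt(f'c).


Ec = 0.043 * 2001^1.5 * sqrt(43) / 1000
= 25.24 GPa

25.24


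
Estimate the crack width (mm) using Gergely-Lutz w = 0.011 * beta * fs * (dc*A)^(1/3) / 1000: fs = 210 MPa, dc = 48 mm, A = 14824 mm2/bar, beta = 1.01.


w = 0.011 * beta * fs * (dc * A)^(1/3) / 1000
= 0.011 * 1.01 * 210 * (48 * 14824)^(1/3) / 1000
= 0.208 mm

0.208


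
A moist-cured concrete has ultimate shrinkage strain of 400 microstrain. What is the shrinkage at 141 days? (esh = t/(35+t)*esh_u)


esh(141) = 141 / (35 + 141) * 400
= 141 / 176 * 400
= 320.5 microstrain

320.5


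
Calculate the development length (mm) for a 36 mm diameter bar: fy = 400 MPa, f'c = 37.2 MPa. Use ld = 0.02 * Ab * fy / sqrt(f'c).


Ab = pi * 36^2 / 4 = 1017.876 mm2
ld = 0.02 * 1017.876 * 400 / sqrt(37.2)
= 1335.1 mm

1335.1


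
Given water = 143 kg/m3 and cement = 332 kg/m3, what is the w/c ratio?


w/c = water / cement
w/c = 143 / 332 = 0.431

0.431


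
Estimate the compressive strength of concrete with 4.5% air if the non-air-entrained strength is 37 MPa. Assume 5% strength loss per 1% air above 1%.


Strength loss = (4.5 - 1) * 5 = 17.5%
f'c = 37 * (1 - 17.5/100)
= 30.52 MPa

30.52


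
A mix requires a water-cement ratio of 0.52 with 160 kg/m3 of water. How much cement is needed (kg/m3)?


Cement = water / (w/c)
= 160 / 0.52
= 307.7 kg/m3

307.7


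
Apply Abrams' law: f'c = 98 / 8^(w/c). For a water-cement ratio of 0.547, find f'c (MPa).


f'c = 98 / 8^0.547
= 98 / 3.119
= 31.42 MPa

31.42


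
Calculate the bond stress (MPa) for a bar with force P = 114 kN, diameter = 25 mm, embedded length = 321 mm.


u = P / (pi * db * ld)
= 114 * 1000 / (pi * 25 * 321)
= 4.522 MPa

4.522


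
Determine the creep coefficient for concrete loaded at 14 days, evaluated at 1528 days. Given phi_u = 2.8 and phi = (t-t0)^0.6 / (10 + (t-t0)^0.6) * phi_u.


dt = 1528 - 14 = 1514
phi = 1514^0.6 / (10 + 1514^0.6) * 2.8
= 2.492

2.492


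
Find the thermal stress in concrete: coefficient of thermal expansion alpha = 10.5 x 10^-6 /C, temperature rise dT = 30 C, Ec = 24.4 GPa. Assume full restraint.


sigma = alpha * dT * Ec
= 10.5e-6 * 30 * 24.4 * 1000
= 7.686 MPa

7.686


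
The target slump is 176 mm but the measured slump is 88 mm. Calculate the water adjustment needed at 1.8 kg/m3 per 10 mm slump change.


Difference = 176 - 88 = 88 mm
Water adjustment = 88 * 1.8 / 10 = 15.8 kg/m3

15.8


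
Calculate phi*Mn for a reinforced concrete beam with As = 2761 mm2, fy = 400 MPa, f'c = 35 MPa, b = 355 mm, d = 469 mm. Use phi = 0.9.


a = As * fy / (0.85 * f'c * b)
= 2761 * 400 / (0.85 * 35 * 355)
= 104.571 mm
Mn = As * fy * (d - a/2) / 10^6
= 460.2195 kN-m
phi*Mn = 0.9 * 460.2195 = 414.2 kN-m

414.2


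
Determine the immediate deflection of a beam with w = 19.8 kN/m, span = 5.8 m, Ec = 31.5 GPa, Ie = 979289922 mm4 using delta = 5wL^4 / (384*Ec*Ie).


Convert: L = 5.8 m = 5800 mm, Ec = 31.5 GPa = 31500 MPa
delta = 5 * 19.8 * 5800^4 / (384 * 31500 * 979289922)
= 9.46 mm

9.46


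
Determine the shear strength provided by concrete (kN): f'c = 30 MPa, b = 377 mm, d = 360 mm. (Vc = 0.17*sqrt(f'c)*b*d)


Vc = 0.17 * sqrt(30) * 377 * 360 / 1000
= 126.37 kN

126.37


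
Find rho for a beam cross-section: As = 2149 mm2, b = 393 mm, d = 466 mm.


rho = As / (b * d)
= 2149 / (393 * 466)
= 0.0117

0.0117


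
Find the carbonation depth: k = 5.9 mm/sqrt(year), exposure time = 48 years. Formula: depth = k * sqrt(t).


depth = k * sqrt(t)
= 5.9 * sqrt(48)
= 40.88 mm

40.88


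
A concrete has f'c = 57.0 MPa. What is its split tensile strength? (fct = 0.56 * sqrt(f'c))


fct = 0.56 * sqrt(57.0)
= 0.56 * 7.55
= 4.228 MPa

4.228


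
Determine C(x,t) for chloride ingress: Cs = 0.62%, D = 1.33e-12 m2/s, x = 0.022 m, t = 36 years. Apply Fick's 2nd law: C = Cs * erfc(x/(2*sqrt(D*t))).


t_seconds = 36 * 365.25 * 24 * 3600 = 1136073600.0 s
arg = 0.022 / (2 * sqrt(1.33e-12 * 1136073600.0))
= 0.283
erfc(0.283) = 0.689
C = 0.62 * 0.689 = 0.4272%

0.4272


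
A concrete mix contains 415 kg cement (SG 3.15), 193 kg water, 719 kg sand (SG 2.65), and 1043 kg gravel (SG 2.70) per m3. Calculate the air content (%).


Vol cement = 415 / (3.15 * 1000) = 0.131746 m3
Vol water = 193 / 1000 = 0.193 m3
Vol sand = 719 / (2.65 * 1000) = 0.271321 m3
Vol gravel = 1043 / (2.70 * 1000) = 0.386296 m3
Total solid + water volume = 0.982363 m3
Air = (1 - 0.982363) * 100 = 1.76%

1.76


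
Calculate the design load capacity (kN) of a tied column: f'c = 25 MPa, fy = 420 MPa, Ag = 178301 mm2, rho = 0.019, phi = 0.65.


Ast = rho * Ag = 0.019 * 178301 = 3387.719 mm2
phi*Pn = 0.65 * 0.80 * (0.85 * 25 * (178301 - 3387.719) + 420 * 3387.719) / 1000
= 2672.67 kN

2672.67


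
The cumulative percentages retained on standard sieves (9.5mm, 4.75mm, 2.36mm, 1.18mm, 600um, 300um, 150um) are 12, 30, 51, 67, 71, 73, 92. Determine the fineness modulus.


FM = sum(cumulative % retained) / 100
= 396 / 100
= 3.96

3.96


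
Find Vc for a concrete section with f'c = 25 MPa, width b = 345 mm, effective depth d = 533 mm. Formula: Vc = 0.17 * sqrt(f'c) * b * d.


Vc = 0.17 * sqrt(25) * 345 * 533 / 1000
= 156.3 kN

156.3


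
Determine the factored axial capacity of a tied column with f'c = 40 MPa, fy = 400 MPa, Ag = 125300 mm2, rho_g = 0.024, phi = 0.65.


Ast = rho * Ag = 0.024 * 125300 = 3007.2 mm2
phi*Pn = 0.65 * 0.80 * (0.85 * 40 * (125300 - 3007.2) + 400 * 3007.2) / 1000
= 2787.63 kN

2787.63


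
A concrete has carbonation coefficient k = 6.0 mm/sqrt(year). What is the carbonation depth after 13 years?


depth = k * sqrt(t)
= 6.0 * sqrt(13)
= 21.63 mm

21.63


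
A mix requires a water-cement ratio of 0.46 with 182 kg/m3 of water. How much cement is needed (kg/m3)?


Cement = water / (w/c)
= 182 / 0.46
= 395.7 kg/m3

395.7


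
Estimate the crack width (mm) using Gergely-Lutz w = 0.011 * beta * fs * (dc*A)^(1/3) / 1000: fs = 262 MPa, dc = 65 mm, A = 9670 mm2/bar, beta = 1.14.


w = 0.011 * beta * fs * (dc * A)^(1/3) / 1000
= 0.011 * 1.14 * 262 * (65 * 9670)^(1/3) / 1000
= 0.281 mm

0.281


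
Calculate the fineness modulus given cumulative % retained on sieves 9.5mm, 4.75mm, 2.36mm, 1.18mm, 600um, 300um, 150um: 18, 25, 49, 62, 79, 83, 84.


FM = sum(cumulative % retained) / 100
= 400 / 100
= 4.0

4.0


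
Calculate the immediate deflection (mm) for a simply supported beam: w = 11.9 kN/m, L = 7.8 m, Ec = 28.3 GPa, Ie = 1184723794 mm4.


Convert: L = 7.8 m = 7800 mm, Ec = 28.3 GPa = 28300 MPa
delta = 5 * 11.9 * 7800^4 / (384 * 28300 * 1184723794)
= 17.11 mm

17.11


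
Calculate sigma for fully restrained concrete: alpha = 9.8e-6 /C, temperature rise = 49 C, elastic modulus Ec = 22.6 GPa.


sigma = alpha * dT * Ec
= 9.8e-6 * 49 * 22.6 * 1000
= 10.853 MPa

10.853


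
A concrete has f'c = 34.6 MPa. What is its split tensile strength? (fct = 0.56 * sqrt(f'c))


fct = 0.56 * sqrt(34.6)
= 0.56 * 5.882
= 3.294 MPa

3.294


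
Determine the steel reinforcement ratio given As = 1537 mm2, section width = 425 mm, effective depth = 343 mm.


rho = As / (b * d)
= 1537 / (425 * 343)
= 0.0105

0.0105


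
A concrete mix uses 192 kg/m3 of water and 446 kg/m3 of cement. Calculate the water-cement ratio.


w/c = water / cement
w/c = 192 / 446 = 0.43

0.43


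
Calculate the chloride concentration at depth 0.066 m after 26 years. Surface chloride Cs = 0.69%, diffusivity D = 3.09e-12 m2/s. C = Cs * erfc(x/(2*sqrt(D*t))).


t_seconds = 26 * 365.25 * 24 * 3600 = 820497600.0 s
arg = 0.066 / (2 * sqrt(3.09e-12 * 820497600.0))
= 0.6554
erfc(0.6554) = 0.354
C = 0.69 * 0.354 = 0.2443%

0.2443


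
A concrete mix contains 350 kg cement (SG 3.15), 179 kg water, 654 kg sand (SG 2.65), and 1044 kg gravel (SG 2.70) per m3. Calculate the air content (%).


Vol cement = 350 / (3.15 * 1000) = 0.111111 m3
Vol water = 179 / 1000 = 0.179 m3
Vol sand = 654 / (2.65 * 1000) = 0.246792 m3
Vol gravel = 1044 / (2.70 * 1000) = 0.386667 m3
Total solid + water volume = 0.92357 m3
Air = (1 - 0.92357) * 100 = 7.64%

7.64


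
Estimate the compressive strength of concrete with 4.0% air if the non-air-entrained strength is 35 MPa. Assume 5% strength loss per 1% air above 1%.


Strength loss = (4.0 - 1) * 5 = 15.0%
f'c = 35 * (1 - 15.0/100)
= 29.75 MPa

29.75


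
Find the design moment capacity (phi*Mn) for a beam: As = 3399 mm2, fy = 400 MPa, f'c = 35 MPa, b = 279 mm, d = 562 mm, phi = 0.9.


a = As * fy / (0.85 * f'c * b)
= 3399 * 400 / (0.85 * 35 * 279)
= 163.8023 mm
Mn = As * fy * (d - a/2) / 10^6
= 652.7424 kN-m
phi*Mn = 0.9 * 652.7424 = 587.47 kN-m

587.47


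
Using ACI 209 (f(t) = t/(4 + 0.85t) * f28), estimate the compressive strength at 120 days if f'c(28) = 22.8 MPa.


f(120) = 120 / (4 + 0.85 * 120) * 22.8
= 120 / 106.0 * 22.8
= 25.81 MPa

25.81


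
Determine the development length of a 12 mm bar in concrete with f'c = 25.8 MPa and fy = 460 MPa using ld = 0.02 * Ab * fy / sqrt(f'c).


Ab = pi * 12^2 / 4 = 113.097 mm2
ld = 0.02 * 113.097 * 460 / sqrt(25.8)
= 204.8 mm

204.8


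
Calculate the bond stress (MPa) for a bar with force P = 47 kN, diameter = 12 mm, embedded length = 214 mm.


u = P / (pi * db * ld)
= 47 * 1000 / (pi * 12 * 214)
= 5.826 MPa

5.826


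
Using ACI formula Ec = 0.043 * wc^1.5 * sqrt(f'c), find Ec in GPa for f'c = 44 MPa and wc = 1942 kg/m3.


Ec = 0.043 * 1942^1.5 * sqrt(44) / 1000
= 24.41 GPa

24.41


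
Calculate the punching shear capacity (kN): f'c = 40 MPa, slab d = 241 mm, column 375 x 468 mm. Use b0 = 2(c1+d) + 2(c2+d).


b0 = 2*(375 + 241) + 2*(468 + 241) = 2650 mm
Vc = 0.33 * sqrt(40) * 2650 * 241 / 1000
= 1332.93 kN

1332.93


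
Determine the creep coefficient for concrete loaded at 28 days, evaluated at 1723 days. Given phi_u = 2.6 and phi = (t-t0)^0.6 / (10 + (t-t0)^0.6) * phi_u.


dt = 1723 - 28 = 1695
phi = 1695^0.6 / (10 + 1695^0.6) * 2.6
= 2.331

2.331


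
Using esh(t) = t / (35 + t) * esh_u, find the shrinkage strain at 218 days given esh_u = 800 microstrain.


esh(218) = 218 / (35 + 218) * 800
= 218 / 253 * 800
= 689.3 microstrain

689.3


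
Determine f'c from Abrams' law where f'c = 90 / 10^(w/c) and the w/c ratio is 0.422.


f'c = 90 / 10^0.422
= 90 / 2.642
= 34.06 MPa

34.06


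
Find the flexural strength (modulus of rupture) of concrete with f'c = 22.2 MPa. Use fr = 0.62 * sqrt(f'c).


fr = 0.62 * sqrt(22.2)
= 2.921 MPa

2.921


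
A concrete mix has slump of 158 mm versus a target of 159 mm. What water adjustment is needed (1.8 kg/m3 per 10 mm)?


Difference = 159 - 158 = 1 mm
Water adjustment = 1 * 1.8 / 10 = 0.2 kg/m3

0.2


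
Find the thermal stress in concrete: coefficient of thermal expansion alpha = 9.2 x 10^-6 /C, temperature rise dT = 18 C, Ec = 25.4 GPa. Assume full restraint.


sigma = alpha * dT * Ec
= 9.2e-6 * 18 * 25.4 * 1000
= 4.206 MPa

4.206


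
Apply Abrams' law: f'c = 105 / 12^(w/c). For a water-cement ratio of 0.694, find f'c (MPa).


f'c = 105 / 12^0.694
= 105 / 5.61
= 18.72 MPa

18.72


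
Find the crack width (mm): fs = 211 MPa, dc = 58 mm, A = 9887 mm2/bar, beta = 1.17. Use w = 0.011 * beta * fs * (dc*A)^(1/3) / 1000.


w = 0.011 * beta * fs * (dc * A)^(1/3) / 1000
= 0.011 * 1.17 * 211 * (58 * 9887)^(1/3) / 1000
= 0.226 mm

0.226


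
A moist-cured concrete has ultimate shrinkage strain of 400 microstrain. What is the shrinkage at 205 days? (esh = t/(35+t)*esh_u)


esh(205) = 205 / (35 + 205) * 400
= 205 / 240 * 400
= 341.7 microstrain

341.7


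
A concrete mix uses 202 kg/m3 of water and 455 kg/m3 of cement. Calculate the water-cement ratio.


w/c = water / cement
w/c = 202 / 455 = 0.444

0.444


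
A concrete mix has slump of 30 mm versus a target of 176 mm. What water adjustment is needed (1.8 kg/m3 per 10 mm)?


Difference = 176 - 30 = 146 mm
Water adjustment = 146 * 1.8 / 10 = 26.3 kg/m3

26.3


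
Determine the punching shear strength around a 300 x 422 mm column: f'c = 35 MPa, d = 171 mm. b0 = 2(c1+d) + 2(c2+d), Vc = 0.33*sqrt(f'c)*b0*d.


b0 = 2*(300 + 171) + 2*(422 + 171) = 2128 mm
Vc = 0.33 * sqrt(35) * 2128 * 171 / 1000
= 710.42 kN

710.42


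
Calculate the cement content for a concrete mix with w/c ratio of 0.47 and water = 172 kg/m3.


Cement = water / (w/c)
= 172 / 0.47
= 366.0 kg/m3

366.0


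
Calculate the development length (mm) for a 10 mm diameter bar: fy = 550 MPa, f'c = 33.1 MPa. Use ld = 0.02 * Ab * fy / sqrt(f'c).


Ab = pi * 10^2 / 4 = 78.54 mm2
ld = 0.02 * 78.54 * 550 / sqrt(33.1)
= 150.2 mm

150.2


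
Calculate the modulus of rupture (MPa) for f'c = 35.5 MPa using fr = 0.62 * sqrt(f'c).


fr = 0.62 * sqrt(35.5)
= 3.694 MPa

3.694


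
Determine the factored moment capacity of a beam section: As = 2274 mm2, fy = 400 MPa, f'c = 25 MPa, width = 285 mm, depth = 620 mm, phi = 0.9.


a = As * fy / (0.85 * f'c * b)
= 2274 * 400 / (0.85 * 25 * 285)
= 150.192 mm
Mn = As * fy * (d - a/2) / 10^6
= 495.6447 kN-m
phi*Mn = 0.9 * 495.6447 = 446.08 kN-m

446.08


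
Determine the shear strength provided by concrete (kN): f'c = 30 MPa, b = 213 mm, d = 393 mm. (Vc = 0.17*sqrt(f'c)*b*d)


Vc = 0.17 * sqrt(30) * 213 * 393 / 1000
= 77.94 kN

77.94
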